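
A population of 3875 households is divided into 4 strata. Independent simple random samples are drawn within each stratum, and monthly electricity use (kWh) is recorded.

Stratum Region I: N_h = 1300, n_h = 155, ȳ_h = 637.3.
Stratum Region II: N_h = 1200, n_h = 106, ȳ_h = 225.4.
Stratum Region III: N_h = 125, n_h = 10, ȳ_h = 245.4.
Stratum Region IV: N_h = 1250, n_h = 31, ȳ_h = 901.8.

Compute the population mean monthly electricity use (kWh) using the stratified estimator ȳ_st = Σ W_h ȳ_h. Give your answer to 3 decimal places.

ȳ_st ≈ 582.425

N = Σ N_h = 3875. Stratum weights W_h = N_h/N.
ȳ_st = (1300·637.3 + 1200·225.4 + 125·245.4 + 1250·901.8) / 3875 = 582.42452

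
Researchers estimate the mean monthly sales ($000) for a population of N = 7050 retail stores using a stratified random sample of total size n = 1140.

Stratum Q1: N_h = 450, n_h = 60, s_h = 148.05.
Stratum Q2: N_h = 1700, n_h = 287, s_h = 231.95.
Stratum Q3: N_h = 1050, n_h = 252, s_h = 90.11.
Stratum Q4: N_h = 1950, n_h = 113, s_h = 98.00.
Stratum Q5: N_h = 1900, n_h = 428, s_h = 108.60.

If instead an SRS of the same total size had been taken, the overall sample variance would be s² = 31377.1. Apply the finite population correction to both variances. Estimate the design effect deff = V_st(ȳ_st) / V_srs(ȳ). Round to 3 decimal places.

V̂(ȳ_st) = Σ W_h² (1 − n_h/N_h) s_h²/n_h, with W_h = N_h/N and N = 7050:
  stratum Q1: (450/7050)²·(1 − 60/450)·148.05²/60 = 1.28992
  stratum Q2: (1700/7050)²·(1 − 287/1700)·231.95²/287 = 9.05982
  stratum Q3: (1050/7050)²·(1 − 252/1050)·90.11²/252 = 0.5432
  stratum Q4: (1950/7050)²·(1 − 113/1950)·98.00²/113 = 6.12547
  stratum Q5: (1900/7050)²·(1 − 428/1900)·108.60²/428 = 1.5506
V_st = 18.569
V_srs = (1 − 1140/7050)·31377.1/1140 = 23.0731
deff = V_st / V_srs = 18.569/23.0731 = 0.8048

deff ≈ 0.805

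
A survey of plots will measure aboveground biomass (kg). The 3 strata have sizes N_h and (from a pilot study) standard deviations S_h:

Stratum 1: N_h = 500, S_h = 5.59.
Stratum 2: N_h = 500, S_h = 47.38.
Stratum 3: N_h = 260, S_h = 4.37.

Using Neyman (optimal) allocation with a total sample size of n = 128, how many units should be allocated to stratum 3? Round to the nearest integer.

5

Neyman allocation: n_h = n · N_h S_h / Σ N_i S_i, with n = 128.
  stratum 1: N_h·S_h = 500·5.59 = 2795.00
  stratum 2: N_h·S_h = 500·47.38 = 23690.00
  stratum 3: N_h·S_h = 260·4.37 = 1136.20
Σ N_h S_h = 27621.20
n for stratum 3 = 128·1136.20/27621.20 = 5.265 → 5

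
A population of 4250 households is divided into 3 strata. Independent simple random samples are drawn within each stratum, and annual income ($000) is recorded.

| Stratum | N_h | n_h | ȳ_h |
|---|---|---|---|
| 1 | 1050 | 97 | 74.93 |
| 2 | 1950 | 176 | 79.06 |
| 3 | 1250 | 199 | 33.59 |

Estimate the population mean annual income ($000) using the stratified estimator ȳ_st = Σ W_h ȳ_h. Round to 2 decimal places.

N = Σ N_h = 4250. Stratum weights W_h = N_h/N.
ȳ_st = (1050·74.93 + 1950·79.06 + 1250·33.59) / 4250 = 64.6661

ȳ_st ≈ 64.67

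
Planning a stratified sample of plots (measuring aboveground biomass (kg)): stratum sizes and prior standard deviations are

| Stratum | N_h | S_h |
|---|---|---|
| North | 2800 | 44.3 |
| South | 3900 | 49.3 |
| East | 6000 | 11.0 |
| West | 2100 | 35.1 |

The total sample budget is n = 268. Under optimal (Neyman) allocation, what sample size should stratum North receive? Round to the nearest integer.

Neyman allocation: n_h = n · N_h S_h / Σ N_i S_i, with n = 268.
  stratum North: N_h·S_h = 2800·44.3 = 124040.00
  stratum South: N_h·S_h = 3900·49.3 = 192270.00
  stratum East: N_h·S_h = 6000·11.0 = 66000.00
  stratum West: N_h·S_h = 2100·35.1 = 73710.00
Σ N_h S_h = 456020.00
n for stratum North = 268·124040.00/456020.00 = 72.898 → 73

73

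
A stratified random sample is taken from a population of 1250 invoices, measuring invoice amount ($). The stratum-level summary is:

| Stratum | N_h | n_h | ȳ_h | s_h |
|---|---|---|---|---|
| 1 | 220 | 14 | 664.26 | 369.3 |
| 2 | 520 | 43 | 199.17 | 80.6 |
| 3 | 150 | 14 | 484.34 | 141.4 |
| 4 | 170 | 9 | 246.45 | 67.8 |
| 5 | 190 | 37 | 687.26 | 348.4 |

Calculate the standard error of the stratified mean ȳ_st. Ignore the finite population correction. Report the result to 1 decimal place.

V̂(ȳ_st) = Σ W_h² s_h²/n_h, with W_h = N_h/N and N = 1250:
  stratum 1: (220/1250)²·369.3²/14 = 301.756
  stratum 2: (520/1250)²·80.6²/43 = 26.145
  stratum 3: (150/1250)²·141.4²/14 = 20.5652
  stratum 4: (170/1250)²·67.8²/9 = 9.44702
  stratum 5: (190/1250)²·348.4²/37 = 75.7952
V̂(ȳ_st) = 433.708
SE(ȳ_st) = √433.708 = 20.8257

SE(ȳ_st) ≈ 20.8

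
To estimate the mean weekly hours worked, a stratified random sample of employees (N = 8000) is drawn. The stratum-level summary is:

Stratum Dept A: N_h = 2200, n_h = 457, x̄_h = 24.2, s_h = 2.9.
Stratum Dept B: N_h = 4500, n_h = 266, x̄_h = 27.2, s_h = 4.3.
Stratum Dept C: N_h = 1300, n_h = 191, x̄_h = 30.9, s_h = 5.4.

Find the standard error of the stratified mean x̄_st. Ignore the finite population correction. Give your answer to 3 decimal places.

V̂(x̄_st) = Σ W_h² s_h²/n_h, with W_h = N_h/N and N = 8000:
  stratum Dept A: (2200/8000)²·2.9²/457 = 0.0013917
  stratum Dept B: (4500/8000)²·4.3²/266 = 0.0219938
  stratum Dept C: (1300/8000)²·5.4²/191 = 0.00403145
V̂(x̄_st) = 0.0274169
SE(x̄_st) = √0.0274169 = 0.165581

SE(x̄_st) ≈ 0.166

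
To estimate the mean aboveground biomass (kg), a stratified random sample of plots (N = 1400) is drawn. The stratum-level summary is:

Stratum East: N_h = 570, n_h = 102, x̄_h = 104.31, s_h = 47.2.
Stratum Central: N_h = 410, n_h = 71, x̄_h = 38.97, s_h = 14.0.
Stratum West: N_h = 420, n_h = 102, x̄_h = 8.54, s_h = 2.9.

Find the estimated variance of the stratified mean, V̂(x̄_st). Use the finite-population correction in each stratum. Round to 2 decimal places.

V̂(x̄_st) = Σ W_h² (1 − n_h/N_h) s_h²/n_h, with W_h = N_h/N and N = 1400:
  stratum East: (570/1400)²·(1 − 102/570)·47.2²/102 = 2.97268
  stratum Central: (410/1400)²·(1 − 71/410)·14.0²/71 = 0.195761
  stratum West: (420/1400)²·(1 − 102/420)·2.9²/102 = 0.00561845
V̂(x̄_st) = 3.17406

V̂(x̄_st) ≈ 3.17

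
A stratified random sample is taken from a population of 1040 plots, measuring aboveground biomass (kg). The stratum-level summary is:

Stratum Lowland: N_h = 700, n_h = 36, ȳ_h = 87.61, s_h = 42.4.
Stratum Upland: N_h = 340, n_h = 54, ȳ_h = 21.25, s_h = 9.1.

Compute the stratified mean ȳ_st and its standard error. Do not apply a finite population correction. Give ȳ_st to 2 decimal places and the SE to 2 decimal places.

ȳ_st ≈ 65.92, SE ≈ 4.77

ȳ_st = Σ W_h ȳ_h = (700·87.61 + 340·21.25)/1040 = 65.91538
V̂(ȳ_st) = Σ W_h² s_h²/n_h, with W_h = N_h/N and N = 1040:
  stratum Lowland: (700/1040)²·42.4²/36 = 22.6234
  stratum Upland: (340/1040)²·9.1²/54 = 0.1639
V̂(ȳ_st) = 22.7873
SE(ȳ_st) = √22.7873 = 4.77361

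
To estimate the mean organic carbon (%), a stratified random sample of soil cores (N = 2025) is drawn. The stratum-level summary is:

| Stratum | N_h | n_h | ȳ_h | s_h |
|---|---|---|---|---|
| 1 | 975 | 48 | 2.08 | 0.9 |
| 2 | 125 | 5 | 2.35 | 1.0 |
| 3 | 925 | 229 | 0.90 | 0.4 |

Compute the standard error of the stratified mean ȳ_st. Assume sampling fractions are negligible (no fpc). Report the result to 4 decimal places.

V̂(ȳ_st) = Σ W_h² s_h²/n_h, with W_h = N_h/N and N = 2025:
  stratum 1: (975/2025)²·0.9²/48 = 0.00391204
  stratum 2: (125/2025)²·1.0²/5 = 0.000762079
  stratum 3: (925/2025)²·0.4²/229 = 0.000145787
V̂(ȳ_st) = 0.0048199
SE(ȳ_st) = √0.0048199 = 0.0694255

SE(ȳ_st) ≈ 0.0694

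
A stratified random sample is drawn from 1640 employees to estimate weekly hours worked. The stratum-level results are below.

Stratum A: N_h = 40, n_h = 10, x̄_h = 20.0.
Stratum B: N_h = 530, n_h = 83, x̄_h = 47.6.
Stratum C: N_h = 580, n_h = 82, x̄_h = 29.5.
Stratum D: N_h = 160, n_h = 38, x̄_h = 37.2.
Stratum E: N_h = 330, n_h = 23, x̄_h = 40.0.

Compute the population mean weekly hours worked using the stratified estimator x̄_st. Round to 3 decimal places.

x̄_st ≈ 37.982

N = Σ N_h = 1640. Stratum weights W_h = N_h/N.
x̄_st = (40·20.0 + 530·47.6 + 580·29.5 + 160·37.2 + 330·40.0) / 1640 = 37.98171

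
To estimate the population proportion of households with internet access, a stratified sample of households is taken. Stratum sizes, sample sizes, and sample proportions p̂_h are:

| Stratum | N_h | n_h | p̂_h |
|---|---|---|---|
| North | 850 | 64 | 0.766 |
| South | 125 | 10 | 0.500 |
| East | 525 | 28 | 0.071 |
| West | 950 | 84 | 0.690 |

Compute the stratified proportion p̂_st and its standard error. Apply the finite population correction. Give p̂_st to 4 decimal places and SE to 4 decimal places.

p̂_st ≈ 0.5740, SE ≈ 0.0290

N = 2450; stratum weights W_h = N_h/N.
p̂_st = Σ W_h p̂_h = (850·0.766 + 125·0.500 + 525·0.071 + 950·0.690)/2450 = 0.57403
V̂(p̂_st) = Σ W_h² (1 − n_h/N_h) p̂_h(1−p̂_h)/(n_h−1):
  stratum North: (850/2450)²·(1 − 64/850)·0.766·0.234/63 = 0.000316675
  stratum South: (125/2450)²·(1 − 10/125)·0.500·0.500/9 = 6.65232e-05
  stratum East: (525/2450)²·(1 − 28/525)·0.071·0.929/27 = 0.000106192
  stratum West: (950/2450)²·(1 − 84/950)·0.690·0.310/83 = 0.000353217
V̂(p̂_st) = 0.000842608; SE = √V̂ = 0.0290277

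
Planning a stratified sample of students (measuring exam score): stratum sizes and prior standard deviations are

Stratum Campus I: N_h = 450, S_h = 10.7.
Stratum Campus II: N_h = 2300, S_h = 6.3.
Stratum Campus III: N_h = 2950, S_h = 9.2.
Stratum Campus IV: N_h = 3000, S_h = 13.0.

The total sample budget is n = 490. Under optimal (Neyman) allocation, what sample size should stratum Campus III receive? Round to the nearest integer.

156

Neyman allocation: n_h = n · N_h S_h / Σ N_i S_i, with n = 490.
  stratum Campus I: N_h·S_h = 450·10.7 = 4815.00
  stratum Campus II: N_h·S_h = 2300·6.3 = 14490.00
  stratum Campus III: N_h·S_h = 2950·9.2 = 27140.00
  stratum Campus IV: N_h·S_h = 3000·13.0 = 39000.00
Σ N_h S_h = 85445.00
n for stratum Campus III = 490·27140.00/85445.00 = 155.639 → 156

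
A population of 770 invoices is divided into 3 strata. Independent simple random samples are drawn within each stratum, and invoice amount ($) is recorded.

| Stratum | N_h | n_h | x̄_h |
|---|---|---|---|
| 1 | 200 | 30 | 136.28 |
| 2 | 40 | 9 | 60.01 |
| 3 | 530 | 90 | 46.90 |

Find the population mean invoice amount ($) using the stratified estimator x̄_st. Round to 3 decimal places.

x̄_st ≈ 70.797

N = Σ N_h = 770. Stratum weights W_h = N_h/N.
x̄_st = (200·136.28 + 40·60.01 + 530·46.90) / 770 = 70.79662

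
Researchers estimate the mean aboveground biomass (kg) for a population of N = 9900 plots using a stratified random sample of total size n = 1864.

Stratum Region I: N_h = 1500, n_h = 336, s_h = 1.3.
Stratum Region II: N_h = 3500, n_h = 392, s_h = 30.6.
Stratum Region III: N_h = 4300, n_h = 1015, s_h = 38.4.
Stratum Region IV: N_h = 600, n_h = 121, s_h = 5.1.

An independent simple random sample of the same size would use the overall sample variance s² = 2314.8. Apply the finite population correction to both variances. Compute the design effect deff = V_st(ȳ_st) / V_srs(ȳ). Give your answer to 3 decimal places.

deff ≈ 0.471

V̂(ȳ_st) = Σ W_h² (1 − n_h/N_h) s_h²/n_h, with W_h = N_h/N and N = 9900:
  stratum Region I: (1500/9900)²·(1 − 336/1500)·1.3²/336 = 8.96027e-05
  stratum Region II: (3500/9900)²·(1 − 392/3500)·30.6²/392 = 0.265116
  stratum Region III: (4300/9900)²·(1 − 1015/4300)·38.4²/1015 = 0.209377
  stratum Region IV: (600/9900)²·(1 − 121/600)·5.1²/121 = 0.000630335
V_st = 0.475213
V_srs = (1 − 1864/9900)·2314.8/1864 = 1.00803
deff = V_st / V_srs = 0.475213/1.00803 = 0.4714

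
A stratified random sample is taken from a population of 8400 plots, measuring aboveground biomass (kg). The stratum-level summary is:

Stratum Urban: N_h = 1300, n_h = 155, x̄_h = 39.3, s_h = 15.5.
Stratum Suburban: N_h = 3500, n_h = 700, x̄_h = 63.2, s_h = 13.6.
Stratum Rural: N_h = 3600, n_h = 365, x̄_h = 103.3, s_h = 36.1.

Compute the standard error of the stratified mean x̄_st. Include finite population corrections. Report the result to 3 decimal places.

V̂(x̄_st) = Σ W_h² (1 − n_h/N_h) s_h²/n_h, with W_h = N_h/N and N = 8400:
  stratum Urban: (1300/8400)²·(1 − 155/1300)·15.5²/155 = 0.0326981
  stratum Suburban: (3500/8400)²·(1 − 700/3500)·13.6²/700 = 0.0366984
  stratum Rural: (3600/8400)²·(1 − 365/3600)·36.1²/365 = 0.589304
V̂(x̄_st) = 0.658701
SE(x̄_st) = √0.658701 = 0.811604

SE(x̄_st) ≈ 0.812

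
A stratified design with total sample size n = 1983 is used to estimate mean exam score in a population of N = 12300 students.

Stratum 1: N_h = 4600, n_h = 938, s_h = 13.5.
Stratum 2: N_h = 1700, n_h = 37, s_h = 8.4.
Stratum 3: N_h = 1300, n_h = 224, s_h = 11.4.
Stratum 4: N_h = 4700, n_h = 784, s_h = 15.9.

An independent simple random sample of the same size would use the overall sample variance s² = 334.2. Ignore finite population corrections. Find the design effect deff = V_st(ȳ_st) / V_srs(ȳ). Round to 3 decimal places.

V̂(ȳ_st) = Σ W_h² s_h²/n_h, with W_h = N_h/N and N = 12300:
  stratum 1: (4600/12300)²·13.5²/938 = 0.027175
  stratum 2: (1700/12300)²·8.4²/37 = 0.0364288
  stratum 3: (1300/12300)²·11.4²/224 = 0.00648094
  stratum 4: (4700/12300)²·15.9²/784 = 0.047083
V_st = 0.117168
V_srs = s²/n = 334.2/1983 = 0.168533
deff = V_st / V_srs = 0.117168/0.168533 = 0.6952

deff ≈ 0.695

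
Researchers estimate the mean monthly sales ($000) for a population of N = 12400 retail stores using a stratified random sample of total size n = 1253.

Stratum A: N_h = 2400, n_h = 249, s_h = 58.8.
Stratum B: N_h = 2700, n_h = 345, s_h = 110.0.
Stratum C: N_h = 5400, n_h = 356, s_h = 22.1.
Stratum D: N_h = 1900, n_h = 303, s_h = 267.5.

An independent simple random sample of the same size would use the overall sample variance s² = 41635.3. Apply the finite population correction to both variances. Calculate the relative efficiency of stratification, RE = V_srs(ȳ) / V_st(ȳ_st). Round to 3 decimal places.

RE ≈ 4.380

V̂(ȳ_st) = Σ W_h² (1 − n_h/N_h) s_h²/n_h, with W_h = N_h/N and N = 12400:
  stratum A: (2400/12400)²·(1 − 249/2400)·58.8²/249 = 0.466191
  stratum B: (2700/12400)²·(1 − 345/2700)·110.0²/345 = 1.45037
  stratum C: (5400/12400)²·(1 − 356/5400)·22.1²/356 = 0.24303
  stratum D: (1900/12400)²·(1 − 303/1900)·267.5²/303 = 4.66037
V_st = 6.81995
V_srs = (1 − 1253/12400)·41635.3/1253 = 29.8708
Relative efficiency = V_srs / V_st = 29.8708/6.81995 = 4.3799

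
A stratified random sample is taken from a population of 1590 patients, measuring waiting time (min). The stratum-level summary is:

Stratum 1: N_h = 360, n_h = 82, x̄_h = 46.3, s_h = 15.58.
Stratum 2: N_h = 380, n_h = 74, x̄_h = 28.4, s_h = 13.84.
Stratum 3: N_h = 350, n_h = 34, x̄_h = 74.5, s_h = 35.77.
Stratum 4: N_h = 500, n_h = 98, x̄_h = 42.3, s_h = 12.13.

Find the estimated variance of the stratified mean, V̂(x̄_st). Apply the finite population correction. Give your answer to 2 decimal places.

V̂(x̄_st) ≈ 2.00

V̂(x̄_st) = Σ W_h² (1 − n_h/N_h) s_h²/n_h, with W_h = N_h/N and N = 1590:
  stratum 1: (360/1590)²·(1 − 82/360)·15.58²/82 = 0.117186
  stratum 2: (380/1590)²·(1 − 74/380)·13.84²/74 = 0.119056
  stratum 3: (350/1590)²·(1 − 34/350)·35.77²/34 = 1.64634
  stratum 4: (500/1590)²·(1 − 98/500)·12.13²/98 = 0.119371
V̂(x̄_st) = 2.00195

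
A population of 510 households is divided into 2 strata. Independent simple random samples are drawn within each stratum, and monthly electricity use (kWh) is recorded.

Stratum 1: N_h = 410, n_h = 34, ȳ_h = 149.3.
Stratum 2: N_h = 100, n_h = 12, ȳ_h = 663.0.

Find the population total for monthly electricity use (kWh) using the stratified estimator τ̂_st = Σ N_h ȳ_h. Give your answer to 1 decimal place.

τ̂_st ≈ 127513.0

τ̂_st = Σ N_h ȳ_h = 410·149.3 + 100·663.0 = 127513.0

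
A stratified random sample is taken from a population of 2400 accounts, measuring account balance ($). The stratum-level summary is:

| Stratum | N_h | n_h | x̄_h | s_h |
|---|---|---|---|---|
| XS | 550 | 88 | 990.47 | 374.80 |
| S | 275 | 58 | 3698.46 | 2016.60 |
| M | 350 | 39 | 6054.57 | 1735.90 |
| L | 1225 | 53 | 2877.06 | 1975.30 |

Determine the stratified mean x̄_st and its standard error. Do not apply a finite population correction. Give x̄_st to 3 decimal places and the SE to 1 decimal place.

x̄_st ≈ 3002.222, SE ≈ 147.7

x̄_st = Σ W_h x̄_h = (550·990.47 + 275·3698.46 + 350·6054.57 + 1225·2877.06)/2400 = 3002.22208
V̂(x̄_st) = Σ W_h² s_h²/n_h, with W_h = N_h/N and N = 2400:
  stratum XS: (550/2400)²·374.80²/88 = 83.8338
  stratum S: (275/2400)²·2016.60²/58 = 920.565
  stratum M: (350/2400)²·1735.90²/39 = 1643.23
  stratum L: (1225/2400)²·1975.30²/53 = 19179.6
V̂(x̄_st) = 21827.2
SE(x̄_st) = √21827.2 = 147.74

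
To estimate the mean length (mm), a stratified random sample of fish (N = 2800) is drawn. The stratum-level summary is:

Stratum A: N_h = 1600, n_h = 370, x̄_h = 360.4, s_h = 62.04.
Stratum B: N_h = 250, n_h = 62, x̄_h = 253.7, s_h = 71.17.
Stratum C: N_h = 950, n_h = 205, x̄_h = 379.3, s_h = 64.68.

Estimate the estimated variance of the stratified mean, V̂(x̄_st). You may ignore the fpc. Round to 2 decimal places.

V̂(x̄_st) ≈ 6.40

V̂(x̄_st) = Σ W_h² s_h²/n_h, with W_h = N_h/N and N = 2800:
  stratum A: (1600/2800)²·62.04²/370 = 3.39677
  stratum B: (250/2800)²·71.17²/62 = 0.651278
  stratum C: (950/2800)²·64.68²/205 = 2.34919
V̂(x̄_st) = 6.39723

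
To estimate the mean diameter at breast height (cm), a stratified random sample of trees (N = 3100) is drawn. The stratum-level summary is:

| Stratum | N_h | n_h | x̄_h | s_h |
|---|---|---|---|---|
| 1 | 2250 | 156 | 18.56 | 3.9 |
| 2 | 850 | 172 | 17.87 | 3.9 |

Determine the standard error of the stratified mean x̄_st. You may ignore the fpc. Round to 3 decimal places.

V̂(x̄_st) = Σ W_h² s_h²/n_h, with W_h = N_h/N and N = 3100:
  stratum 1: (2250/3100)²·3.9²/156 = 0.0513625
  stratum 2: (850/3100)²·3.9²/172 = 0.00664837
V̂(x̄_st) = 0.0580109
SE(x̄_st) = √0.0580109 = 0.240854

SE(x̄_st) ≈ 0.241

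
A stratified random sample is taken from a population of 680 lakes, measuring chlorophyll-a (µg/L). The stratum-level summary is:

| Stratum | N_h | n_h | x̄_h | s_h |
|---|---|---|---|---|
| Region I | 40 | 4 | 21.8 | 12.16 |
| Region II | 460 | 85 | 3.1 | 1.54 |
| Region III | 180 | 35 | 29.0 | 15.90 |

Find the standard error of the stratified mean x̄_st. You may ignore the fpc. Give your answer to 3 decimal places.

V̂(x̄_st) = Σ W_h² s_h²/n_h, with W_h = N_h/N and N = 680:
  stratum Region I: (40/680)²·12.16²/4 = 0.127911
  stratum Region II: (460/680)²·1.54²/85 = 0.0127679
  stratum Region III: (180/680)²·15.90²/35 = 0.50612
V̂(x̄_st) = 0.646799
SE(x̄_st) = √0.646799 = 0.804238

SE(x̄_st) ≈ 0.804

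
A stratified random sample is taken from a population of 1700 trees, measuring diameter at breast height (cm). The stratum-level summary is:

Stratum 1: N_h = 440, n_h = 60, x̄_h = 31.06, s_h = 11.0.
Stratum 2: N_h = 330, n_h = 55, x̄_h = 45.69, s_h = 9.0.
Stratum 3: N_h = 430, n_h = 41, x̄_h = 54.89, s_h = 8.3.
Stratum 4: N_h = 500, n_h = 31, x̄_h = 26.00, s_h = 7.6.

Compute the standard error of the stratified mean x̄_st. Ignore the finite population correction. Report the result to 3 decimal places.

SE(x̄_st) ≈ 0.678

V̂(x̄_st) = Σ W_h² s_h²/n_h, with W_h = N_h/N and N = 1700:
  stratum 1: (440/1700)²·11.0²/60 = 0.135096
  stratum 2: (330/1700)²·9.0²/55 = 0.0554948
  stratum 3: (430/1700)²·8.3²/41 = 0.107501
  stratum 4: (500/1700)²·7.6²/31 = 0.161179
V̂(x̄_st) = 0.45927
SE(x̄_st) = √0.45927 = 0.677695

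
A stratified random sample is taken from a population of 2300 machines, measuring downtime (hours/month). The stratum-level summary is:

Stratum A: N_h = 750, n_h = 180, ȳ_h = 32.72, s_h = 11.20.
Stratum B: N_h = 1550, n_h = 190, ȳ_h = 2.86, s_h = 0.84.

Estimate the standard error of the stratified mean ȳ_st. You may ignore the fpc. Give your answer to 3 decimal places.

V̂(ȳ_st) = Σ W_h² s_h²/n_h, with W_h = N_h/N and N = 2300:
  stratum A: (750/2300)²·11.20²/180 = 0.0741021
  stratum B: (1550/2300)²·0.84²/190 = 0.0016866
V̂(ȳ_st) = 0.0757887
SE(ȳ_st) = √0.0757887 = 0.275297

SE(ȳ_st) ≈ 0.275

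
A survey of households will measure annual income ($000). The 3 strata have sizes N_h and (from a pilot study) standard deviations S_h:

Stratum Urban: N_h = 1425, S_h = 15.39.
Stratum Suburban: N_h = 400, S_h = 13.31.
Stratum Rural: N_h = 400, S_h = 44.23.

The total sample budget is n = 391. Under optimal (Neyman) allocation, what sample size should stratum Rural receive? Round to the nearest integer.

Neyman allocation: n_h = n · N_h S_h / Σ N_i S_i, with n = 391.
  stratum Urban: N_h·S_h = 1425·15.39 = 21930.75
  stratum Suburban: N_h·S_h = 400·13.31 = 5324.00
  stratum Rural: N_h·S_h = 400·44.23 = 17692.00
Σ N_h S_h = 44946.75
n for stratum Rural = 391·17692.00/44946.75 = 153.906 → 154

154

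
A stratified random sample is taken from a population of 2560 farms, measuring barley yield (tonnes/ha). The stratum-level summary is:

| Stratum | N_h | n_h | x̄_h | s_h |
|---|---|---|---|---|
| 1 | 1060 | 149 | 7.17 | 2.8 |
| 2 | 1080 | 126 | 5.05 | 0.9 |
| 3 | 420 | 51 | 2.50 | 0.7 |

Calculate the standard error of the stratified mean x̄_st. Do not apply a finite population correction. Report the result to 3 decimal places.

V̂(x̄_st) = Σ W_h² s_h²/n_h, with W_h = N_h/N and N = 2560:
  stratum 1: (1060/2560)²·2.8²/149 = 0.00902114
  stratum 2: (1080/2560)²·0.9²/126 = 0.00114415
  stratum 3: (420/2560)²·0.7²/51 = 0.00025861
V̂(x̄_st) = 0.0104239
SE(x̄_st) = √0.0104239 = 0.102098

SE(x̄_st) ≈ 0.102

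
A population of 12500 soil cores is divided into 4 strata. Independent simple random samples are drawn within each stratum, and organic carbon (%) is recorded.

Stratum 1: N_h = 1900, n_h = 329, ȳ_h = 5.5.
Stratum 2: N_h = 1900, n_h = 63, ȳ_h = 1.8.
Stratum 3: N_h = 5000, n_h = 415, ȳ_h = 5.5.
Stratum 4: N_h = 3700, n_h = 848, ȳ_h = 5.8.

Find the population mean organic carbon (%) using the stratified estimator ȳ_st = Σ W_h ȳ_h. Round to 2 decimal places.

ȳ_st ≈ 5.03

N = Σ N_h = 12500. Stratum weights W_h = N_h/N.
ȳ_st = (1900·5.5 + 1900·1.8 + 5000·5.5 + 3700·5.8) / 12500 = 5.0264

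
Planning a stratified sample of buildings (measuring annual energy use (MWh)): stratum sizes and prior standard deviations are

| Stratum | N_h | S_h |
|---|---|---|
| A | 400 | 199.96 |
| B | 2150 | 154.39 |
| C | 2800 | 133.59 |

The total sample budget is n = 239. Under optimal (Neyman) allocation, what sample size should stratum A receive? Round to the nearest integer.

Neyman allocation: n_h = n · N_h S_h / Σ N_i S_i, with n = 239.
  stratum A: N_h·S_h = 400·199.96 = 79984.00
  stratum B: N_h·S_h = 2150·154.39 = 331938.50
  stratum C: N_h·S_h = 2800·133.59 = 374052.00
Σ N_h S_h = 785974.50
n for stratum A = 239·79984.00/785974.50 = 24.322 → 24

24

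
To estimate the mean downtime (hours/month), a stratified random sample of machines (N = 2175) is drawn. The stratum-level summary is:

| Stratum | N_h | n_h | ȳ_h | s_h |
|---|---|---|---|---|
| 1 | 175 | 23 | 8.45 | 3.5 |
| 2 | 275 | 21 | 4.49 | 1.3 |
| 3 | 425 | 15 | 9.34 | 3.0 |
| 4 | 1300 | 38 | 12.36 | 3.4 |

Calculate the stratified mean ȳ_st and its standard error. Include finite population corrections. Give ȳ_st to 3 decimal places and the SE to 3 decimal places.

ȳ_st = Σ W_h ȳ_h = (175·8.45 + 275·4.49 + 425·9.34 + 1300·12.36)/2175 = 10.46023
V̂(ȳ_st) = Σ W_h² (1 − n_h/N_h) s_h²/n_h, with W_h = N_h/N and N = 2175:
  stratum 1: (175/2175)²·(1 − 23/175)·3.5²/23 = 0.00299482
  stratum 2: (275/2175)²·(1 − 21/275)·1.3²/21 = 0.00118827
  stratum 3: (425/2175)²·(1 − 15/425)·3.0²/15 = 0.0221007
  stratum 4: (1300/2175)²·(1 − 38/1300)·3.4²/38 = 0.105501
V̂(ȳ_st) = 0.131785
SE(ȳ_st) = √0.131785 = 0.363022

ȳ_st ≈ 10.460, SE ≈ 0.363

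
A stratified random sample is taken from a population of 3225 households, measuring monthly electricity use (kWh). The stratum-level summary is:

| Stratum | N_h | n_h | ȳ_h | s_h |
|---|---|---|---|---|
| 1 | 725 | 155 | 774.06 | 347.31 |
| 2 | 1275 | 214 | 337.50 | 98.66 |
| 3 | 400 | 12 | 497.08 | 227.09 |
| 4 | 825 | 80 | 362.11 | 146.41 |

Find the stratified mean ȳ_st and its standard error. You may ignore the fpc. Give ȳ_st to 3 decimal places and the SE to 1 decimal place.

ȳ_st ≈ 461.730, SE ≈ 11.4

ȳ_st = Σ W_h ȳ_h = (725·774.06 + 1275·337.50 + 400·497.08 + 825·362.11)/3225 = 461.72984
V̂(ȳ_st) = Σ W_h² s_h²/n_h, with W_h = N_h/N and N = 3225:
  stratum 1: (725/3225)²·347.31²/155 = 39.3296
  stratum 2: (1275/3225)²·98.66²/214 = 7.10934
  stratum 3: (400/3225)²·227.09²/12 = 66.1112
  stratum 4: (825/3225)²·146.41²/80 = 17.5348
V̂(ȳ_st) = 130.085
SE(ȳ_st) = √130.085 = 11.4055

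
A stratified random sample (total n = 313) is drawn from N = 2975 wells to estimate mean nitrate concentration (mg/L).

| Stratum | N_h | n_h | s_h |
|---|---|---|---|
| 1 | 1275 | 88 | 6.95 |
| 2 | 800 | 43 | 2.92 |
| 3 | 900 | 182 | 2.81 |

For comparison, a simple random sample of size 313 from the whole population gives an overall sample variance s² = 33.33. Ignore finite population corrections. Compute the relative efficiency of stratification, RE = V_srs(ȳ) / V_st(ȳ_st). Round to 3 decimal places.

V̂(ȳ_st) = Σ W_h² s_h²/n_h, with W_h = N_h/N and N = 2975:
  stratum 1: (1275/2975)²·6.95²/88 = 0.100817
  stratum 2: (800/2975)²·2.92²/43 = 0.0143385
  stratum 3: (900/2975)²·2.81²/182 = 0.00397057
V_st = 0.119126
V_srs = s²/n = 33.33/313 = 0.106486
Relative efficiency = V_srs / V_st = 0.106486/0.119126 = 0.8939

RE ≈ 0.894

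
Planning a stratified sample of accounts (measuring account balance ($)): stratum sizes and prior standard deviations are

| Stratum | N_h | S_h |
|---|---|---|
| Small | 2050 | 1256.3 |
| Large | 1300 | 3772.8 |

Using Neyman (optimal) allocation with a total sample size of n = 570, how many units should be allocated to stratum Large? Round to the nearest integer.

Neyman allocation: n_h = n · N_h S_h / Σ N_i S_i, with n = 570.
  stratum Small: N_h·S_h = 2050·1256.3 = 2575415.00
  stratum Large: N_h·S_h = 1300·3772.8 = 4904640.00
Σ N_h S_h = 7480055.00
n for stratum Large = 570·4904640.00/7480055.00 = 373.747 → 374

374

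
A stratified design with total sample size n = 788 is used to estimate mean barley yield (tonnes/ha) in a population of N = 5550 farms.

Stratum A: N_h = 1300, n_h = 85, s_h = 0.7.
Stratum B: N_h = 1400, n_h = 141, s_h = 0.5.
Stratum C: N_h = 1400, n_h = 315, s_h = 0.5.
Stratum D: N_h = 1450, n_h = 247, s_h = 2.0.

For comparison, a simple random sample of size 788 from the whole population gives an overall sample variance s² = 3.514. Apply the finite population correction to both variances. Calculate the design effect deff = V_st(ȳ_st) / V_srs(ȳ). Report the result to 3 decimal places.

deff ≈ 0.354

V̂(ȳ_st) = Σ W_h² (1 − n_h/N_h) s_h²/n_h, with W_h = N_h/N and N = 5550:
  stratum A: (1300/5550)²·(1 − 85/1300)·0.7²/85 = 0.000295604
  stratum B: (1400/5550)²·(1 − 141/1400)·0.5²/141 = 0.000101459
  stratum C: (1400/5550)²·(1 − 315/1400)·0.5²/315 = 3.91382e-05
  stratum D: (1450/5550)²·(1 − 247/1450)·2.0²/247 = 0.000917087
V_st = 0.00135329
V_srs = (1 − 788/5550)·3.514/788 = 0.00382624
deff = V_st / V_srs = 0.00135329/0.00382624 = 0.3537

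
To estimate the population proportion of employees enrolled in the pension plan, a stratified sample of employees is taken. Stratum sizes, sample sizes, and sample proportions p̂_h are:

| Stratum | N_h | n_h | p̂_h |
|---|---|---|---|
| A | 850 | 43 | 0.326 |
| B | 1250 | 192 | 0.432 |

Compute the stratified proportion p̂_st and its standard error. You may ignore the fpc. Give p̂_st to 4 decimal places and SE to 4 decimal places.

p̂_st ≈ 0.3891, SE ≈ 0.0362

N = 2100; stratum weights W_h = N_h/N.
p̂_st = Σ W_h p̂_h = (850·0.326 + 1250·0.432)/2100 = 0.38910
V̂(p̂_st) = Σ W_h² p̂_h(1−p̂_h)/(n_h−1):
  stratum A: (850/2100)²·0.326·0.674/42 = 0.000857092
  stratum B: (1250/2100)²·0.432·0.568/191 = 0.000455177
V̂(p̂_st) = 0.00131227; SE = √V̂ = 0.0362253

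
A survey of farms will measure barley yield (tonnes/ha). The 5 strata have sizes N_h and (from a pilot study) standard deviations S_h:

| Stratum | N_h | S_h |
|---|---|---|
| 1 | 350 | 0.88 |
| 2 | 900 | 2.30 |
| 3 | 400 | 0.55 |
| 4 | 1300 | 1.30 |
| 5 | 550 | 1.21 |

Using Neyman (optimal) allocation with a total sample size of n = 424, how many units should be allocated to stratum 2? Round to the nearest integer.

Neyman allocation: n_h = n · N_h S_h / Σ N_i S_i, with n = 424.
  stratum 1: N_h·S_h = 350·0.88 = 308.00
  stratum 2: N_h·S_h = 900·2.30 = 2070.00
  stratum 3: N_h·S_h = 400·0.55 = 220.00
  stratum 4: N_h·S_h = 1300·1.30 = 1690.00
  stratum 5: N_h·S_h = 550·1.21 = 665.50
Σ N_h S_h = 4953.50
n for stratum 2 = 424·2070.00/4953.50 = 177.184 → 177

177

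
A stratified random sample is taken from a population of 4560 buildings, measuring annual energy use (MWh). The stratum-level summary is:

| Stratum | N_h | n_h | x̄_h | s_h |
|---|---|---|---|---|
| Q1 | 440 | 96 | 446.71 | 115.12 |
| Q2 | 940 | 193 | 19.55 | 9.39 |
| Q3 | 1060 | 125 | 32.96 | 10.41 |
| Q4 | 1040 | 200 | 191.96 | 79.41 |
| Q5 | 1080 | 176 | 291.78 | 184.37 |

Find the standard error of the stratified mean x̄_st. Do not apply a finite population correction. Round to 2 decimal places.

V̂(x̄_st) = Σ W_h² s_h²/n_h, with W_h = N_h/N and N = 4560:
  stratum Q1: (440/4560)²·115.12²/96 = 1.2853
  stratum Q2: (940/4560)²·9.39²/193 = 0.0194133
  stratum Q3: (1060/4560)²·10.41²/125 = 0.0468461
  stratum Q4: (1040/4560)²·79.41²/200 = 1.64005
  stratum Q5: (1080/4560)²·184.37²/176 = 10.8339
V̂(x̄_st) = 13.8255
SE(x̄_st) = √13.8255 = 3.71827

SE(x̄_st) ≈ 3.72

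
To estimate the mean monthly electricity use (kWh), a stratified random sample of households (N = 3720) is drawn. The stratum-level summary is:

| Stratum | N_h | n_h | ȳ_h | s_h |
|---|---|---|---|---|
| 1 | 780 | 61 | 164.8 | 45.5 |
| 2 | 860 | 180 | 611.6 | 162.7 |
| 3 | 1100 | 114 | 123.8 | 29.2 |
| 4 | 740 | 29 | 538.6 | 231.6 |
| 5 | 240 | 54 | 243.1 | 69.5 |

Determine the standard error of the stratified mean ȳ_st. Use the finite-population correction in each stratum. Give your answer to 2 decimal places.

SE(ȳ_st) ≈ 8.88

V̂(ȳ_st) = Σ W_h² (1 − n_h/N_h) s_h²/n_h, with W_h = N_h/N and N = 3720:
  stratum 1: (780/3720)²·(1 − 61/780)·45.5²/61 = 1.3754
  stratum 2: (860/3720)²·(1 − 180/860)·162.7²/180 = 6.21476
  stratum 3: (1100/3720)²·(1 − 114/1100)·29.2²/114 = 0.586198
  stratum 4: (740/3720)²·(1 − 29/740)·231.6²/29 = 70.3225
  stratum 5: (240/3720)²·(1 − 54/240)·69.5²/54 = 0.288545
V̂(ȳ_st) = 78.7874
SE(ȳ_st) = √78.7874 = 8.87623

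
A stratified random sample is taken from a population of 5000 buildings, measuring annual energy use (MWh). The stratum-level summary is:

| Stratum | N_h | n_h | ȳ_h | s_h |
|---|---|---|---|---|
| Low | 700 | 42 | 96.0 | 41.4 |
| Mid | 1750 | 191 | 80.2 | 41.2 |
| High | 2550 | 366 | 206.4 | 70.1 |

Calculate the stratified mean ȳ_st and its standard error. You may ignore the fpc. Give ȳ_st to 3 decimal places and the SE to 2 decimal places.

ȳ_st = Σ W_h ȳ_h = (700·96.0 + 1750·80.2 + 2550·206.4)/5000 = 146.77400
V̂(ȳ_st) = Σ W_h² s_h²/n_h, with W_h = N_h/N and N = 5000:
  stratum Low: (700/5000)²·41.4²/42 = 0.799848
  stratum Mid: (1750/5000)²·41.2²/191 = 1.08867
  stratum High: (2550/5000)²·70.1²/366 = 3.49217
V̂(ȳ_st) = 5.38069
SE(ȳ_st) = √5.38069 = 2.31963

ȳ_st ≈ 146.774, SE ≈ 2.32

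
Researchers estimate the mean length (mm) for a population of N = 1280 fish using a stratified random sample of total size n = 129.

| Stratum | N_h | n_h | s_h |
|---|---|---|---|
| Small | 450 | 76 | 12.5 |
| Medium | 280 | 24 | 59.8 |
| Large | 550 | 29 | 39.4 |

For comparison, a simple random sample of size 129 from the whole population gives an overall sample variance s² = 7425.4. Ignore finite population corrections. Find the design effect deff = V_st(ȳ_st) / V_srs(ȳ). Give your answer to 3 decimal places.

V̂(ȳ_st) = Σ W_h² s_h²/n_h, with W_h = N_h/N and N = 1280:
  stratum Small: (450/1280)²·12.5²/76 = 0.254104
  stratum Medium: (280/1280)²·59.8²/24 = 7.12996
  stratum Large: (550/1280)²·39.4²/29 = 9.88325
V_st = 17.2673
V_srs = s²/n = 7425.4/129 = 57.5612
deff = V_st / V_srs = 17.2673/57.5612 = 0.3000

deff ≈ 0.300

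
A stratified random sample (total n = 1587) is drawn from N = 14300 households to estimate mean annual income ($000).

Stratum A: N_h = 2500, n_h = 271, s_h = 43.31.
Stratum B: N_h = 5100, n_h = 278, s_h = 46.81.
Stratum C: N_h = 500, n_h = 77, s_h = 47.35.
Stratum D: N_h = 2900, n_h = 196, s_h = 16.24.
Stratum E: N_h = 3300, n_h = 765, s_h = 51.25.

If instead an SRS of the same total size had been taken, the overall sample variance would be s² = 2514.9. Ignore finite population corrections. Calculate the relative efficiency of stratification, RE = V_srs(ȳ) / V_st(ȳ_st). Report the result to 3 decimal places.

RE ≈ 1.065

V̂(ȳ_st) = Σ W_h² s_h²/n_h, with W_h = N_h/N and N = 14300:
  stratum A: (2500/14300)²·43.31²/271 = 0.211551
  stratum B: (5100/14300)²·46.81²/278 = 1.00254
  stratum C: (500/14300)²·47.35²/77 = 0.0355973
  stratum D: (2900/14300)²·16.24²/196 = 0.0553401
  stratum E: (3300/14300)²·51.25²/765 = 0.182845
V_st = 1.48787
V_srs = s²/n = 2514.9/1587 = 1.58469
Relative efficiency = V_srs / V_st = 1.58469/1.48787 = 1.0651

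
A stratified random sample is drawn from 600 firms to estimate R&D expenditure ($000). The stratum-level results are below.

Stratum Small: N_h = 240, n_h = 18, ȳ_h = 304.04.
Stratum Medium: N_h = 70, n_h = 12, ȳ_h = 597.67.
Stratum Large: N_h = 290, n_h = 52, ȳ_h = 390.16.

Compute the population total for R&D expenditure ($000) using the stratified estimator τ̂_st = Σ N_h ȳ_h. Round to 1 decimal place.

τ̂_st = Σ N_h ȳ_h = 240·304.04 + 70·597.67 + 290·390.16 = 227952.9

τ̂_st ≈ 227952.9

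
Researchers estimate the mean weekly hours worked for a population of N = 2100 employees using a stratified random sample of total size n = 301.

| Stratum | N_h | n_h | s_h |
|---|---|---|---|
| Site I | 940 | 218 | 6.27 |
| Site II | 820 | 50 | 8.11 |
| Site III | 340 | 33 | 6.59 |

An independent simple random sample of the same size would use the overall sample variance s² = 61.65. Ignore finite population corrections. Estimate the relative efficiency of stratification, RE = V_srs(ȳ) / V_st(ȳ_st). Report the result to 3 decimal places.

RE ≈ 0.755

V̂(ȳ_st) = Σ W_h² s_h²/n_h, with W_h = N_h/N and N = 2100:
  stratum Site I: (940/2100)²·6.27²/218 = 0.0361323
  stratum Site II: (820/2100)²·8.11²/50 = 0.200568
  stratum Site III: (340/2100)²·6.59²/33 = 0.0344966
V_st = 0.271197
V_srs = s²/n = 61.65/301 = 0.204817
Relative efficiency = V_srs / V_st = 0.204817/0.271197 = 0.7552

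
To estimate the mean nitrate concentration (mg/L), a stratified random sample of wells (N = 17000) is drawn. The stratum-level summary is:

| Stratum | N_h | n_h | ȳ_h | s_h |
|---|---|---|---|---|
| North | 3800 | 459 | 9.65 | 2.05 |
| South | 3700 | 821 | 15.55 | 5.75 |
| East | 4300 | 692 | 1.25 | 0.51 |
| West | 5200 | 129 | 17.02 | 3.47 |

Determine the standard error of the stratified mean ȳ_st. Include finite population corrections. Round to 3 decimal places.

V̂(ȳ_st) = Σ W_h² (1 − n_h/N_h) s_h²/n_h, with W_h = N_h/N and N = 17000:
  stratum North: (3800/17000)²·(1 − 459/3800)·2.05²/459 = 0.000402214
  stratum South: (3700/17000)²·(1 − 821/3700)·5.75²/821 = 0.00148436
  stratum East: (4300/17000)²·(1 − 692/4300)·0.51²/692 = 2.01777e-05
  stratum West: (5200/17000)²·(1 − 129/5200)·3.47²/129 = 0.00851664
V̂(ȳ_st) = 0.0104234
SE(ȳ_st) = √0.0104234 = 0.102095

SE(ȳ_st) ≈ 0.102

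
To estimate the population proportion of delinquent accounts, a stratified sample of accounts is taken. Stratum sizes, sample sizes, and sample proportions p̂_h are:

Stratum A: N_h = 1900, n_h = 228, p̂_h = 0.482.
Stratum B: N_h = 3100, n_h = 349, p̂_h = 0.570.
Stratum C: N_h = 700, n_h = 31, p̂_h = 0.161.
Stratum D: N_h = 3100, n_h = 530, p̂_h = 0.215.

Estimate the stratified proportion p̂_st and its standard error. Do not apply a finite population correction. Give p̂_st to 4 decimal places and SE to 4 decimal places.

p̂_st ≈ 0.3934, SE ≈ 0.0144

N = 8800; stratum weights W_h = N_h/N.
p̂_st = Σ W_h p̂_h = (1900·0.482 + 3100·0.570 + 700·0.161 + 3100·0.215)/8800 = 0.39341
V̂(p̂_st) = Σ W_h² p̂_h(1−p̂_h)/(n_h−1):
  stratum A: (1900/8800)²·0.482·0.518/227 = 5.12735e-05
  stratum B: (3100/8800)²·0.570·0.430/348 = 8.74021e-05
  stratum C: (700/8800)²·0.161·0.839/30 = 2.84903e-05
  stratum D: (3100/8800)²·0.215·0.785/529 = 3.95923e-05
V̂(p̂_st) = 0.000206758; SE = √V̂ = 0.0143791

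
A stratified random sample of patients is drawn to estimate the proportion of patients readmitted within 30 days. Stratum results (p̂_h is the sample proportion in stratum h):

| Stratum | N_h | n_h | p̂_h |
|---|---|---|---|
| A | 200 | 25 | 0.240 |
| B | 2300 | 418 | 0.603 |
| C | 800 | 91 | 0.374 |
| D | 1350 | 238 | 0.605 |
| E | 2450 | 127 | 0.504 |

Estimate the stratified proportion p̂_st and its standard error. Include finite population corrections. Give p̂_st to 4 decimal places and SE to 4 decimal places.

N = 7100; stratum weights W_h = N_h/N.
p̂_st = Σ W_h p̂_h = (200·0.240 + 2300·0.603 + 800·0.374 + 1350·0.605 + 2450·0.504)/7100 = 0.53319
V̂(p̂_st) = Σ W_h² (1 − n_h/N_h) p̂_h(1−p̂_h)/(n_h−1):
  stratum A: (200/7100)²·(1 − 25/200)·0.240·0.760/24 = 5.27673e-06
  stratum B: (2300/7100)²·(1 − 418/2300)·0.603·0.397/417 = 4.9295e-05
  stratum C: (800/7100)²·(1 − 91/800)·0.374·0.626/90 = 2.927e-05
  stratum D: (1350/7100)²·(1 − 238/1350)·0.605·0.395/237 = 3.0028e-05
  stratum E: (2450/7100)²·(1 − 127/2450)·0.504·0.496/126 = 0.000223996
V̂(p̂_st) = 0.000337866; SE = √V̂ = 0.0183811

p̂_st ≈ 0.5332, SE ≈ 0.0184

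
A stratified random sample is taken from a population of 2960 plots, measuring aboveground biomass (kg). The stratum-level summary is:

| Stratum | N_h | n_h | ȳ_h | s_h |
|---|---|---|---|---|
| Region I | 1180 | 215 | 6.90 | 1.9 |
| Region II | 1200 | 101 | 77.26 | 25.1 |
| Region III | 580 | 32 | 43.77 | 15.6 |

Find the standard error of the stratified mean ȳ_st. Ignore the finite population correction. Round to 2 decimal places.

V̂(ȳ_st) = Σ W_h² s_h²/n_h, with W_h = N_h/N and N = 2960:
  stratum Region I: (1180/2960)²·1.9²/215 = 0.00266839
  stratum Region II: (1200/2960)²·25.1²/101 = 1.02519
  stratum Region III: (580/2960)²·15.6²/32 = 0.291993
V̂(ȳ_st) = 1.31985
SE(ȳ_st) = √1.31985 = 1.14885

SE(ȳ_st) ≈ 1.15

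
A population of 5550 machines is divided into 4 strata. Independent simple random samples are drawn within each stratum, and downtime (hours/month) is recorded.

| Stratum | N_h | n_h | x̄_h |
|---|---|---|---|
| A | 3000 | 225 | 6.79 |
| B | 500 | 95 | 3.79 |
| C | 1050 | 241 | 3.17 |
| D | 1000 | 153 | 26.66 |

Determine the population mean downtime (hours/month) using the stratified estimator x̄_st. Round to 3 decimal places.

x̄_st ≈ 9.415

N = Σ N_h = 5550. Stratum weights W_h = N_h/N.
x̄_st = (3000·6.79 + 500·3.79 + 1050·3.17 + 1000·26.66) / 5550 = 9.41505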